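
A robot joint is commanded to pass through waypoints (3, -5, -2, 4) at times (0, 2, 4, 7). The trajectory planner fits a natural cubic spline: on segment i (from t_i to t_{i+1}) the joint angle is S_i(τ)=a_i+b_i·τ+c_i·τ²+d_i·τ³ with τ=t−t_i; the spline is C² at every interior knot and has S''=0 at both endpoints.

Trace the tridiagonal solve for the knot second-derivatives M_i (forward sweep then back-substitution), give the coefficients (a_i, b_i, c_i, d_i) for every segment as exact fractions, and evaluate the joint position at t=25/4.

  seg 0: a=3 b=-103/19 c=0 d=27/76
  seg 1: a=-5 b=-22/19 c=81/38 d=-61/152
  seg 2: a=-2 b=97/38 c=-21/76 d=7/228
S(25/4) = 13105/4864

Δ: Δ0=-4, Δ1=3/2, Δ2=2
row 1: diag=8, rhs=33; c'=1/4, d'=33/8
row 2: denom=10−2·1/4=19/2; d'=(3−2·33/8)/(19/2)=-21/38
back: M2=-21/38
back: M1=33/8−1/4·-21/38=81/19
M: M0=0, M1=81/19, M2=-21/38, M3=0
seg 0: a=3, c=M0/2=0, d=(M1−M0)/(6·2)=27/76, b=Δ0−h0·(2M0+M1)/6=-103/19
seg 1: a=-5, c=M1/2=81/38, d=(M2−M1)/(6·2)=-61/152, b=Δ1−h1·(2M1+M2)/6=-22/19
seg 2: a=-2, c=M2/2=-21/76, d=(M3−M2)/(6·3)=7/228, b=Δ2−h2·(2M2+M3)/6=97/38
t_q=25/4 → seg 2, τ=9/4; S=-2+97/38·τ+-21/76·τ²+7/228·τ³=13105/4864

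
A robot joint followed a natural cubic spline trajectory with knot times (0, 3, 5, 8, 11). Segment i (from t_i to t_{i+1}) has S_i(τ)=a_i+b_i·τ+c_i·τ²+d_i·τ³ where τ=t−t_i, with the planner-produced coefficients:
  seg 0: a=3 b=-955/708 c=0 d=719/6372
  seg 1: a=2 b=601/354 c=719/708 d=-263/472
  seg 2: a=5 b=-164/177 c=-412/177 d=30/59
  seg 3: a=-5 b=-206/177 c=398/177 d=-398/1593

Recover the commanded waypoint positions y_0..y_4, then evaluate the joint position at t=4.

y_0 = S_0(0) = a_0 = 3
y_1 = S_1(0) = a_1 = 2
y_2 = S_2(0) = a_2 = 5
y_3 = S_3(0) = a_3 = -5
y_4 = S_3(3) = 5
t_q=4 is in segment 1 (τ=1); S_1(τ)=5885/1416

y_0=3 y_1=2 y_2=5 y_3=-5 y_4=5
S(4) = 5885/1416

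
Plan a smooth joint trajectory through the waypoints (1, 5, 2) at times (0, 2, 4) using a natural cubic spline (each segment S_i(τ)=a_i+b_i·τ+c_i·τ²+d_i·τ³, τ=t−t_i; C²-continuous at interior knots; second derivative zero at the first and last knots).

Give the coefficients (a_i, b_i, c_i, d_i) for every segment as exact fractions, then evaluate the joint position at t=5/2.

Δ: Δ0=2, Δ1=-3/2
row 1: diag=8, rhs=-21; c'=1/4, d'=-21/8
back: M1=-21/8
M: M0=0, M1=-21/8, M2=0
seg 0: a=1, c=M0/2=0, d=(M1−M0)/(6·2)=-7/32, b=Δ0−h0·(2M0+M1)/6=23/8
seg 1: a=5, c=M1/2=-21/16, d=(M2−M1)/(6·2)=7/32, b=Δ1−h1·(2M1+M2)/6=1/4
t_q=5/2 → seg 1, τ=1/2; S=5+1/4·τ+-21/16·τ²+7/32·τ³=1235/256

  seg 0: a=1 b=23/8 c=0 d=-7/32
  seg 1: a=5 b=1/4 c=-21/16 d=7/32
S(5/2) = 1235/256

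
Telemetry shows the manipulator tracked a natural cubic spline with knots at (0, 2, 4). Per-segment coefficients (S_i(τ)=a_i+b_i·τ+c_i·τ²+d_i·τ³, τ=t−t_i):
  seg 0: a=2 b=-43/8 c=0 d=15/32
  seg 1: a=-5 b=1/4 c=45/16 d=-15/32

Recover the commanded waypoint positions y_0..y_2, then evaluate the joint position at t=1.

y_0=2 y_1=-5 y_2=3
S(1) = -93/32

y_0 = S_0(0) = a_0 = 2
y_1 = S_1(0) = a_1 = -5
y_2 = S_1(2) = 3
t_q=1 is in segment 0 (τ=1); S_0(τ)=-93/32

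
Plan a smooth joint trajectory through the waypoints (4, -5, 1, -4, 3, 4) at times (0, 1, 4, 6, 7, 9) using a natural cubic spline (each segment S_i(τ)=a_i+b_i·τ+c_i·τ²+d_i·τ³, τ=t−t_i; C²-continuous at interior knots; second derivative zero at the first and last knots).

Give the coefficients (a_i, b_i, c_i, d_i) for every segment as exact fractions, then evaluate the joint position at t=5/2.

  seg 0: a=4 b=-50153/4586 c=0 d=8879/4586
  seg 1: a=-5 b=-11758/2293 c=26637/4586 d=-5247/4586
  seg 2: a=1 b=-5363/4586 c=-10293/2293 d=17535/9172
  seg 3: a=-4 b=17503/4586 c=32019/4586 d=-8710/2293
  seg 4: a=3 b=29281/4586 c=-20241/4586 d=6747/9172
S(5/2) = -127835/36688

Δ: Δ0=-9, Δ1=2, Δ2=-5/2, Δ3=7, Δ4=1/2
row 1: diag=8, rhs=66; c'=3/8, d'=33/4
row 2: denom=10−3·3/8=71/8; d'=(-27−3·33/4)/(71/8)=-414/71
row 3: denom=6−2·16/71=394/71; d'=(57−2·-414/71)/(394/71)=4875/394
row 4: denom=6−1·71/394=2293/394; d'=(-39−1·4875/394)/(2293/394)=-20241/2293
back: M4=-20241/2293
back: M3=4875/394−71/394·-20241/2293=32019/2293
back: M2=-414/71−16/71·32019/2293=-20586/2293
back: M1=33/4−3/8·-20586/2293=26637/2293
M: M0=0, M1=26637/2293, M2=-20586/2293, M3=32019/2293, M4=-20241/2293, M5=0
seg 0: a=4, c=M0/2=0, d=(M1−M0)/(6·1)=8879/4586, b=Δ0−h0·(2M0+M1)/6=-50153/4586
seg 1: a=-5, c=M1/2=26637/4586, d=(M2−M1)/(6·3)=-5247/4586, b=Δ1−h1·(2M1+M2)/6=-11758/2293
seg 2: a=1, c=M2/2=-10293/2293, d=(M3−M2)/(6·2)=17535/9172, b=Δ2−h2·(2M2+M3)/6=-5363/4586
seg 3: a=-4, c=M3/2=32019/4586, d=(M4−M3)/(6·1)=-8710/2293, b=Δ3−h3·(2M3+M4)/6=17503/4586
seg 4: a=3, c=M4/2=-20241/4586, d=(M5−M4)/(6·2)=6747/9172, b=Δ4−h4·(2M4+M5)/6=29281/4586
t_q=5/2 → seg 1, τ=3/2; S=-5+-11758/2293·τ+26637/4586·τ²+-5247/4586·τ³=-127835/36688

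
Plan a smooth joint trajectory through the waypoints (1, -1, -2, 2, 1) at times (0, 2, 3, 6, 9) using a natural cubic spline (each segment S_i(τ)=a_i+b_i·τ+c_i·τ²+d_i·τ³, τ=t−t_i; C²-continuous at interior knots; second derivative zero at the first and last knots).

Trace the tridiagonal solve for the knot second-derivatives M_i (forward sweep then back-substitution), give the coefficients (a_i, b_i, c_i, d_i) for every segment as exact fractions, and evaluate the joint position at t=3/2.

  seg 0: a=1 b=-74/85 c=0 d=-11/340
  seg 1: a=-1 b=-107/85 c=-33/170 d=77/170
  seg 2: a=-2 b=-49/170 c=99/85 d=-191/918
  seg 3: a=2 b=92/85 c=-361/510 d=361/4590
S(3/2) = -1129/2720

Δ: Δ0=-1, Δ1=-1, Δ2=4/3, Δ3=-1/3
row 1: diag=6, rhs=0; c'=1/6, d'=0
row 2: denom=8−1·1/6=47/6; d'=(14−1·0)/(47/6)=84/47
row 3: denom=12−3·18/47=510/47; d'=(-10−3·84/47)/(510/47)=-361/255
back: M3=-361/255
back: M2=84/47−18/47·-361/255=198/85
back: M1=0−1/6·198/85=-33/85
M: M0=0, M1=-33/85, M2=198/85, M3=-361/255, M4=0
seg 0: a=1, c=M0/2=0, d=(M1−M0)/(6·2)=-11/340, b=Δ0−h0·(2M0+M1)/6=-74/85
seg 1: a=-1, c=M1/2=-33/170, d=(M2−M1)/(6·1)=77/170, b=Δ1−h1·(2M1+M2)/6=-107/85
seg 2: a=-2, c=M2/2=99/85, d=(M3−M2)/(6·3)=-191/918, b=Δ2−h2·(2M2+M3)/6=-49/170
seg 3: a=2, c=M3/2=-361/510, d=(M4−M3)/(6·3)=361/4590, b=Δ3−h3·(2M3+M4)/6=92/85
t_q=3/2 → seg 0, τ=3/2; S=1+-74/85·τ+0·τ²+-11/340·τ³=-1129/2720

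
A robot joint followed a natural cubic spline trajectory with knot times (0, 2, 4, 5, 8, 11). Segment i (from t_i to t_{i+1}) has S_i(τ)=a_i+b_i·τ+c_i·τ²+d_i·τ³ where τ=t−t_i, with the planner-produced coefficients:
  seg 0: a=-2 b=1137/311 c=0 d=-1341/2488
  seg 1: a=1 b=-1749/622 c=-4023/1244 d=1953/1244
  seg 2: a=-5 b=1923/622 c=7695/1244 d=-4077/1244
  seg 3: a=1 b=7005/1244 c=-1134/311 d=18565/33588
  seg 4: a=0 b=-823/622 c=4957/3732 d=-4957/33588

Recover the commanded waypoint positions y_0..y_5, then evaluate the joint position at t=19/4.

y_0=-2 y_1=1 y_2=-5 y_3=1 y_4=0 y_5=4
S(19/4) = -46531/79616

y_0 = S_0(0) = a_0 = -2
y_1 = S_1(0) = a_1 = 1
y_2 = S_2(0) = a_2 = -5
y_3 = S_3(0) = a_3 = 1
y_4 = S_4(0) = a_4 = 0
y_5 = S_4(3) = 4
t_q=19/4 is in segment 2 (τ=3/4); S_2(τ)=-46531/79616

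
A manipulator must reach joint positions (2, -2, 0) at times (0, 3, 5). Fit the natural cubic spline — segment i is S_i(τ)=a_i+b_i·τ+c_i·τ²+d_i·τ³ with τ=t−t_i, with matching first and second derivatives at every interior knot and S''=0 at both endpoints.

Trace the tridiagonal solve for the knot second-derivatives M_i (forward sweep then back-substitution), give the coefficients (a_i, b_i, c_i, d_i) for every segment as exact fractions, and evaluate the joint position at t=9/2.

  seg 0: a=2 b=-61/30 c=0 d=7/90
  seg 1: a=-2 b=1/15 c=7/10 d=-7/60
S(9/2) = -23/32

Δ: Δ0=-4/3, Δ1=1
row 1: diag=10, rhs=14; c'=1/5, d'=7/5
back: M1=7/5
M: M0=0, M1=7/5, M2=0
seg 0: a=2, c=M0/2=0, d=(M1−M0)/(6·3)=7/90, b=Δ0−h0·(2M0+M1)/6=-61/30
seg 1: a=-2, c=M1/2=7/10, d=(M2−M1)/(6·2)=-7/60, b=Δ1−h1·(2M1+M2)/6=1/15
t_q=9/2 → seg 1, τ=3/2; S=-2+1/15·τ+7/10·τ²+-7/60·τ³=-23/32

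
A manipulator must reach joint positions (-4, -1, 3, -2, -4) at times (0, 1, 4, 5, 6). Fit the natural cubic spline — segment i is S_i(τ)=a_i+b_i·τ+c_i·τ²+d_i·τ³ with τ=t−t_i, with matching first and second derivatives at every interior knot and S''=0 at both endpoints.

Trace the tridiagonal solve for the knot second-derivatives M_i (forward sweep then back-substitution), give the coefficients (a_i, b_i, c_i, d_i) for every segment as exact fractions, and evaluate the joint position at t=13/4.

Δ: Δ0=3, Δ1=4/3, Δ2=-5, Δ3=-2
row 1: diag=8, rhs=-10; c'=3/8, d'=-5/4
row 2: denom=8−3·3/8=55/8; d'=(-38−3·-5/4)/(55/8)=-274/55
row 3: denom=4−1·8/55=212/55; d'=(18−1·-274/55)/(212/55)=316/53
back: M3=316/53
back: M2=-274/55−8/55·316/53=-310/53
back: M1=-5/4−3/8·-310/53=50/53
M: M0=0, M1=50/53, M2=-310/53, M3=316/53, M4=0
seg 0: a=-4, c=M0/2=0, d=(M1−M0)/(6·1)=25/159, b=Δ0−h0·(2M0+M1)/6=452/159
seg 1: a=-1, c=M1/2=25/53, d=(M2−M1)/(6·3)=-20/53, b=Δ1−h1·(2M1+M2)/6=527/159
seg 2: a=3, c=M2/2=-155/53, d=(M3−M2)/(6·1)=313/159, b=Δ2−h2·(2M2+M3)/6=-643/159
seg 3: a=-2, c=M3/2=158/53, d=(M4−M3)/(6·1)=-158/159, b=Δ3−h3·(2M3+M4)/6=-634/159
t_q=13/4 → seg 1, τ=9/4; S=-1+527/159·τ+25/53·τ²+-20/53·τ³=241/53

  seg 0: a=-4 b=452/159 c=0 d=25/159
  seg 1: a=-1 b=527/159 c=25/53 d=-20/53
  seg 2: a=3 b=-643/159 c=-155/53 d=313/159
  seg 3: a=-2 b=-634/159 c=158/53 d=-158/159
S(13/4) = 241/53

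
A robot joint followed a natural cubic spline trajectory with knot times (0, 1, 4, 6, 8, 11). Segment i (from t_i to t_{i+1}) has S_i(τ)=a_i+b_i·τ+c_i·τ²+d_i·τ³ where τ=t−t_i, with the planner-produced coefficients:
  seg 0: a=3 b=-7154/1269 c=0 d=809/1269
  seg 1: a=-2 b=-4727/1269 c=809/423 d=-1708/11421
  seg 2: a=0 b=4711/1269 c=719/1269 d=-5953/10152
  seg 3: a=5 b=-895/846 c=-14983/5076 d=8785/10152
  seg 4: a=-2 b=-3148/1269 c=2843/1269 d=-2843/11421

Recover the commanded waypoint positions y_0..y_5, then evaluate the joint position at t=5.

y_0=3 y_1=-2 y_2=0 y_3=5 y_4=-2 y_5=4
S(5) = 37487/10152

y_0 = S_0(0) = a_0 = 3
y_1 = S_1(0) = a_1 = -2
y_2 = S_2(0) = a_2 = 0
y_3 = S_3(0) = a_3 = 5
y_4 = S_4(0) = a_4 = -2
y_5 = S_4(3) = 4
t_q=5 is in segment 2 (τ=1); S_2(τ)=37487/10152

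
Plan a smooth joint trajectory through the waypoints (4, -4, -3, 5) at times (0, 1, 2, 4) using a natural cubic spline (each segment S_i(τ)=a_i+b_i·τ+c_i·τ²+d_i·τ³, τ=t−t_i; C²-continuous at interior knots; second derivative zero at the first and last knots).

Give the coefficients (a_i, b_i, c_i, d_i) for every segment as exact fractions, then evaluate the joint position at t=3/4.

Δ: Δ0=-8, Δ1=1, Δ2=4
row 1: diag=4, rhs=54; c'=1/4, d'=27/2
row 2: denom=6−1·1/4=23/4; d'=(18−1·27/2)/(23/4)=18/23
back: M2=18/23
back: M1=27/2−1/4·18/23=306/23
M: M0=0, M1=306/23, M2=18/23, M3=0
seg 0: a=4, c=M0/2=0, d=(M1−M0)/(6·1)=51/23, b=Δ0−h0·(2M0+M1)/6=-235/23
seg 1: a=-4, c=M1/2=153/23, d=(M2−M1)/(6·1)=-48/23, b=Δ1−h1·(2M1+M2)/6=-82/23
seg 2: a=-3, c=M2/2=9/23, d=(M3−M2)/(6·2)=-3/46, b=Δ2−h2·(2M2+M3)/6=80/23
t_q=3/4 → seg 0, τ=3/4; S=4+-235/23·τ+0·τ²+51/23·τ³=-4015/1472

  seg 0: a=4 b=-235/23 c=0 d=51/23
  seg 1: a=-4 b=-82/23 c=153/23 d=-48/23
  seg 2: a=-3 b=80/23 c=9/23 d=-3/46
S(3/4) = -4015/1472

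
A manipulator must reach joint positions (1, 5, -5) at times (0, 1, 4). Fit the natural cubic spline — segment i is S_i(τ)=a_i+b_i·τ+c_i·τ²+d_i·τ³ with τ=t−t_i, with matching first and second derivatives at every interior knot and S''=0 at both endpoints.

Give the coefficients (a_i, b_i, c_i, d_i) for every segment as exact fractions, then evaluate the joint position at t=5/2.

  seg 0: a=1 b=59/12 c=0 d=-11/12
  seg 1: a=5 b=13/6 c=-11/4 d=11/36
S(5/2) = 99/32

Δ: Δ0=4, Δ1=-10/3
row 1: diag=8, rhs=-44; c'=3/8, d'=-11/2
back: M1=-11/2
M: M0=0, M1=-11/2, M2=0
seg 0: a=1, c=M0/2=0, d=(M1−M0)/(6·1)=-11/12, b=Δ0−h0·(2M0+M1)/6=59/12
seg 1: a=5, c=M1/2=-11/4, d=(M2−M1)/(6·3)=11/36, b=Δ1−h1·(2M1+M2)/6=13/6
t_q=5/2 → seg 1, τ=3/2; S=5+13/6·τ+-11/4·τ²+11/36·τ³=99/32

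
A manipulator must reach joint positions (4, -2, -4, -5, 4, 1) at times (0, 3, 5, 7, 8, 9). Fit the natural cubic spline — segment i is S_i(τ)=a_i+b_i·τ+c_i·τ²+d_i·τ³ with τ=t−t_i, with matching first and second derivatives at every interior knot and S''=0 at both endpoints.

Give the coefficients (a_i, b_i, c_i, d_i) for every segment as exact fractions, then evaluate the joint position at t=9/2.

  seg 0: a=4 b=-4211/1588 c=0 d=115/1588
  seg 1: a=-2 b=-553/794 c=1035/1588 d=-319/794
  seg 2: a=-4 b=-2311/794 c=-2793/1588 d=4707/3176
  seg 3: a=-5 b=3112/397 c=2832/397 d=-2371/397
  seg 4: a=4 b=1663/397 c=-4281/397 d=1427/397
S(9/2) = -9319/3176

Δ: Δ0=-2, Δ1=-1, Δ2=-1/2, Δ3=9, Δ4=-3
row 1: diag=10, rhs=6; c'=1/5, d'=3/5
row 2: denom=8−2·1/5=38/5; d'=(3−2·3/5)/(38/5)=9/38
row 3: denom=6−2·5/19=104/19; d'=(57−2·9/38)/(104/19)=537/52
row 4: denom=4−1·19/104=397/104; d'=(-72−1·537/52)/(397/104)=-8562/397
back: M4=-8562/397
back: M3=537/52−19/104·-8562/397=5664/397
back: M2=9/38−5/19·5664/397=-2793/794
back: M1=3/5−1/5·-2793/794=1035/794
M: M0=0, M1=1035/794, M2=-2793/794, M3=5664/397, M4=-8562/397, M5=0
seg 0: a=4, c=M0/2=0, d=(M1−M0)/(6·3)=115/1588, b=Δ0−h0·(2M0+M1)/6=-4211/1588
seg 1: a=-2, c=M1/2=1035/1588, d=(M2−M1)/(6·2)=-319/794, b=Δ1−h1·(2M1+M2)/6=-553/794
seg 2: a=-4, c=M2/2=-2793/1588, d=(M3−M2)/(6·2)=4707/3176, b=Δ2−h2·(2M2+M3)/6=-2311/794
seg 3: a=-5, c=M3/2=2832/397, d=(M4−M3)/(6·1)=-2371/397, b=Δ3−h3·(2M3+M4)/6=3112/397
seg 4: a=4, c=M4/2=-4281/397, d=(M5−M4)/(6·1)=1427/397, b=Δ4−h4·(2M4+M5)/6=1663/397
t_q=9/2 → seg 1, τ=3/2; S=-2+-553/794·τ+1035/1588·τ²+-319/794·τ³=-9319/3176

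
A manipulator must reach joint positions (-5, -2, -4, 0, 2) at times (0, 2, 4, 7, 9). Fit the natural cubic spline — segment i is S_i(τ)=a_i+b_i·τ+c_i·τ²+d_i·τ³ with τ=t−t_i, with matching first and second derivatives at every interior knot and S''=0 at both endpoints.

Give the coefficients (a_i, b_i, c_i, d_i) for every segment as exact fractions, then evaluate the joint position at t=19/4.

Δ: Δ0=3/2, Δ1=-1, Δ2=4/3, Δ3=1
row 1: diag=8, rhs=-15; c'=1/4, d'=-15/8
row 2: denom=10−2·1/4=19/2; d'=(14−2·-15/8)/(19/2)=71/38
row 3: denom=10−3·6/19=172/19; d'=(-2−3·71/38)/(172/19)=-289/344
back: M3=-289/344
back: M2=71/38−6/19·-289/344=367/172
back: M1=-15/8−1/4·367/172=-1657/688
M: M0=0, M1=-1657/688, M2=367/172, M3=-289/344, M4=0
seg 0: a=-5, c=M0/2=0, d=(M1−M0)/(6·2)=-1657/8256, b=Δ0−h0·(2M0+M1)/6=4753/2064
seg 1: a=-2, c=M1/2=-1657/1376, d=(M2−M1)/(6·2)=3125/8256, b=Δ1−h1·(2M1+M2)/6=-109/1032
seg 2: a=-4, c=M2/2=367/344, d=(M3−M2)/(6·3)=-341/2064, b=Δ2−h2·(2M2+M3)/6=-785/2064
seg 3: a=0, c=M3/2=-289/688, d=(M4−M3)/(6·2)=289/4128, b=Δ3−h3·(2M3+M4)/6=805/516
t_q=19/4 → seg 2, τ=3/4; S=-4+-785/2064·τ+367/344·τ²+-341/2064·τ³=-165333/44032

  seg 0: a=-5 b=4753/2064 c=0 d=-1657/8256
  seg 1: a=-2 b=-109/1032 c=-1657/1376 d=3125/8256
  seg 2: a=-4 b=-785/2064 c=367/344 d=-341/2064
  seg 3: a=0 b=805/516 c=-289/688 d=289/4128
S(19/4) = -165333/44032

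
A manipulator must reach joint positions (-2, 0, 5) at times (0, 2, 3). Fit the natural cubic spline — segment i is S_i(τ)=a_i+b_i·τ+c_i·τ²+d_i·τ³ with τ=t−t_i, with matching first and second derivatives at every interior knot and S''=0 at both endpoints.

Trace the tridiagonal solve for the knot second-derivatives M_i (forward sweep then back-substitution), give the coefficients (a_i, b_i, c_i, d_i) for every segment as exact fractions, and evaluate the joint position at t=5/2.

  seg 0: a=-2 b=-1/3 c=0 d=1/3
  seg 1: a=0 b=11/3 c=2 d=-2/3
S(5/2) = 9/4

Δ: Δ0=1, Δ1=5
row 1: diag=6, rhs=24; c'=1/6, d'=4
back: M1=4
M: M0=0, M1=4, M2=0
seg 0: a=-2, c=M0/2=0, d=(M1−M0)/(6·2)=1/3, b=Δ0−h0·(2M0+M1)/6=-1/3
seg 1: a=0, c=M1/2=2, d=(M2−M1)/(6·1)=-2/3, b=Δ1−h1·(2M1+M2)/6=11/3
t_q=5/2 → seg 1, τ=1/2; S=0+11/3·τ+2·τ²+-2/3·τ³=9/4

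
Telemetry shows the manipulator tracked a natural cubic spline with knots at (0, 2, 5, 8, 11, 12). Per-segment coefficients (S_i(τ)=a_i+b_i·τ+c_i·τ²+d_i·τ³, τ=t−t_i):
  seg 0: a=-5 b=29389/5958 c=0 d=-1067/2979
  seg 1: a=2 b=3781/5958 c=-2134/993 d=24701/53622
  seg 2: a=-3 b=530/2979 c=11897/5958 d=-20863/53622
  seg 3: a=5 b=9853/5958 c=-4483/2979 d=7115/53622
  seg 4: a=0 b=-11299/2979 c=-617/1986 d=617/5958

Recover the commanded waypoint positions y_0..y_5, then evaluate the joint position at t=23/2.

y_0=-5 y_1=2 y_2=-3 y_3=5 y_4=0 y_5=-4
S(23/2) = -31159/15888

y_0 = S_0(0) = a_0 = -5
y_1 = S_1(0) = a_1 = 2
y_2 = S_2(0) = a_2 = -3
y_3 = S_3(0) = a_3 = 5
y_4 = S_4(0) = a_4 = 0
y_5 = S_4(1) = -4
t_q=23/2 is in segment 4 (τ=1/2); S_4(τ)=-31159/15888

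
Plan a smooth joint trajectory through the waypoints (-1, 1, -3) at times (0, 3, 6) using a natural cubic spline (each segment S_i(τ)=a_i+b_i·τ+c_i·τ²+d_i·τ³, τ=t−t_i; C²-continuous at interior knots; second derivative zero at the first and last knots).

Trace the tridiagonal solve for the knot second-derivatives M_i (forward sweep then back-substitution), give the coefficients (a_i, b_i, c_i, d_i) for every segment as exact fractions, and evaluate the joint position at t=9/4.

Δ: Δ0=2/3, Δ1=-4/3
row 1: diag=12, rhs=-12; c'=1/4, d'=-1
back: M1=-1
M: M0=0, M1=-1, M2=0
seg 0: a=-1, c=M0/2=0, d=(M1−M0)/(6·3)=-1/18, b=Δ0−h0·(2M0+M1)/6=7/6
seg 1: a=1, c=M1/2=-1/2, d=(M2−M1)/(6·3)=1/18, b=Δ1−h1·(2M1+M2)/6=-1/3
t_q=9/4 → seg 0, τ=9/4; S=-1+7/6·τ+0·τ²+-1/18·τ³=127/128

  seg 0: a=-1 b=7/6 c=0 d=-1/18
  seg 1: a=1 b=-1/3 c=-1/2 d=1/18
S(9/4) = 127/128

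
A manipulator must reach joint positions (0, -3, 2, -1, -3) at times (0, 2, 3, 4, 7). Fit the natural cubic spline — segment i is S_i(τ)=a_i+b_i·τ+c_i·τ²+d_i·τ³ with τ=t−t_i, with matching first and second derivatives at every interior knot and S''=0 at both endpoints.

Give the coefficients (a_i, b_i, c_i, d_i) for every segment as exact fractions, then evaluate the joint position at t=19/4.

  seg 0: a=0 b=-1204/267 c=0 d=1607/2136
  seg 1: a=-3 b=2413/534 c=1607/356 d=-4307/1068
  seg 2: a=2 b=1547/1068 c=-675/89 d=3349/1068
  seg 3: a=-1 b=-2303/534 c=649/356 d=-649/3204
S(19/4) = -75063/22784

Δ: Δ0=-3/2, Δ1=5, Δ2=-3, Δ3=-2/3
row 1: diag=6, rhs=39; c'=1/6, d'=13/2
row 2: denom=4−1·1/6=23/6; d'=(-48−1·13/2)/(23/6)=-327/23
row 3: denom=8−1·6/23=178/23; d'=(14−1·-327/23)/(178/23)=649/178
back: M3=649/178
back: M2=-327/23−6/23·649/178=-1350/89
back: M1=13/2−1/6·-1350/89=1607/178
M: M0=0, M1=1607/178, M2=-1350/89, M3=649/178, M4=0
seg 0: a=0, c=M0/2=0, d=(M1−M0)/(6·2)=1607/2136, b=Δ0−h0·(2M0+M1)/6=-1204/267
seg 1: a=-3, c=M1/2=1607/356, d=(M2−M1)/(6·1)=-4307/1068, b=Δ1−h1·(2M1+M2)/6=2413/534
seg 2: a=2, c=M2/2=-675/89, d=(M3−M2)/(6·1)=3349/1068, b=Δ2−h2·(2M2+M3)/6=1547/1068
seg 3: a=-1, c=M3/2=649/356, d=(M4−M3)/(6·3)=-649/3204, b=Δ3−h3·(2M3+M4)/6=-2303/534
t_q=19/4 → seg 3, τ=3/4; S=-1+-2303/534·τ+649/356·τ²+-649/3204·τ³=-75063/22784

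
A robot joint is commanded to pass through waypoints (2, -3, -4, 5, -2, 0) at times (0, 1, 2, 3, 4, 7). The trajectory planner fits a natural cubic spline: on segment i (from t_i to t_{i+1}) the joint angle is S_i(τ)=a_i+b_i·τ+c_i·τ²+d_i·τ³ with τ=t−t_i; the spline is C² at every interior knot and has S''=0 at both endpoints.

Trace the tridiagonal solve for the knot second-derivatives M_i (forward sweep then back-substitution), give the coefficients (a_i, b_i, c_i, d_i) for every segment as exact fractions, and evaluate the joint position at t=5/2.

  seg 0: a=2 b=-6550/1299 c=0 d=55/1299
  seg 1: a=-3 b=-6385/1299 c=55/433 d=4921/1299
  seg 2: a=-4 b=8708/1299 c=4976/433 d=-11945/1299
  seg 3: a=5 b=2729/1299 c=-6969/433 d=9085/1299
  seg 4: a=-2 b=-11830/1299 c=2116/433 d=-2116/3897
S(5/2) = 3725/3464

Δ: Δ0=-5, Δ1=-1, Δ2=9, Δ3=-7, Δ4=2/3
row 1: diag=4, rhs=24; c'=1/4, d'=6
row 2: denom=4−1·1/4=15/4; d'=(60−1·6)/(15/4)=72/5
row 3: denom=4−1·4/15=56/15; d'=(-96−1·72/5)/(56/15)=-207/7
row 4: denom=8−1·15/56=433/56; d'=(46−1·-207/7)/(433/56)=4232/433
back: M4=4232/433
back: M3=-207/7−15/56·4232/433=-13938/433
back: M2=72/5−4/15·-13938/433=9952/433
back: M1=6−1/4·9952/433=110/433
M: M0=0, M1=110/433, M2=9952/433, M3=-13938/433, M4=4232/433, M5=0
seg 0: a=2, c=M0/2=0, d=(M1−M0)/(6·1)=55/1299, b=Δ0−h0·(2M0+M1)/6=-6550/1299
seg 1: a=-3, c=M1/2=55/433, d=(M2−M1)/(6·1)=4921/1299, b=Δ1−h1·(2M1+M2)/6=-6385/1299
seg 2: a=-4, c=M2/2=4976/433, d=(M3−M2)/(6·1)=-11945/1299, b=Δ2−h2·(2M2+M3)/6=8708/1299
seg 3: a=5, c=M3/2=-6969/433, d=(M4−M3)/(6·1)=9085/1299, b=Δ3−h3·(2M3+M4)/6=2729/1299
seg 4: a=-2, c=M4/2=2116/433, d=(M5−M4)/(6·3)=-2116/3897, b=Δ4−h4·(2M4+M5)/6=-11830/1299
t_q=5/2 → seg 2, τ=1/2; S=-4+8708/1299·τ+4976/433·τ²+-11945/1299·τ³=3725/3464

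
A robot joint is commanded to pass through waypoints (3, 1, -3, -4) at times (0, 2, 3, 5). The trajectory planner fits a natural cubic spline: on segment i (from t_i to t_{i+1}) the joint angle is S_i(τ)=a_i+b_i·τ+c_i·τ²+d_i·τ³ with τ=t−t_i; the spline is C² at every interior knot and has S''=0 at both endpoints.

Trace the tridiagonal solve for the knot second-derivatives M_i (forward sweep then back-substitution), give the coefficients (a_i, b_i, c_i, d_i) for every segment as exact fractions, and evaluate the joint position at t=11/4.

  seg 0: a=3 b=8/35 c=0 d=-43/140
  seg 1: a=1 b=-121/35 c=-129/70 d=13/10
  seg 2: a=-3 b=-227/70 c=72/35 d=-12/35
S(11/4) = -9323/4480

Δ: Δ0=-1, Δ1=-4, Δ2=-1/2
row 1: diag=6, rhs=-18; c'=1/6, d'=-3
row 2: denom=6−1·1/6=35/6; d'=(21−1·-3)/(35/6)=144/35
back: M2=144/35
back: M1=-3−1/6·144/35=-129/35
M: M0=0, M1=-129/35, M2=144/35, M3=0
seg 0: a=3, c=M0/2=0, d=(M1−M0)/(6·2)=-43/140, b=Δ0−h0·(2M0+M1)/6=8/35
seg 1: a=1, c=M1/2=-129/70, d=(M2−M1)/(6·1)=13/10, b=Δ1−h1·(2M1+M2)/6=-121/35
seg 2: a=-3, c=M2/2=72/35, d=(M3−M2)/(6·2)=-12/35, b=Δ2−h2·(2M2+M3)/6=-227/70
t_q=11/4 → seg 1, τ=3/4; S=1+-121/35·τ+-129/70·τ²+13/10·τ³=-9323/4480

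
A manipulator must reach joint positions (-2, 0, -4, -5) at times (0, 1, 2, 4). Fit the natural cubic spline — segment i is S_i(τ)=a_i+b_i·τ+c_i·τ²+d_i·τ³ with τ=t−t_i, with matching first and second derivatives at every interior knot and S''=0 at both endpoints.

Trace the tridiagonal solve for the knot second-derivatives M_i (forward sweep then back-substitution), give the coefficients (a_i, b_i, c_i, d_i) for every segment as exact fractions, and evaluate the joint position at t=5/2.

Δ: Δ0=2, Δ1=-4, Δ2=-1/2
row 1: diag=4, rhs=-36; c'=1/4, d'=-9
row 2: denom=6−1·1/4=23/4; d'=(21−1·-9)/(23/4)=120/23
back: M2=120/23
back: M1=-9−1/4·120/23=-237/23
M: M0=0, M1=-237/23, M2=120/23, M3=0
seg 0: a=-2, c=M0/2=0, d=(M1−M0)/(6·1)=-79/46, b=Δ0−h0·(2M0+M1)/6=171/46
seg 1: a=0, c=M1/2=-237/46, d=(M2−M1)/(6·1)=119/46, b=Δ1−h1·(2M1+M2)/6=-33/23
seg 2: a=-4, c=M2/2=60/23, d=(M3−M2)/(6·2)=-10/23, b=Δ2−h2·(2M2+M3)/6=-183/46
t_q=5/2 → seg 2, τ=1/2; S=-4+-183/46·τ+60/23·τ²+-10/23·τ³=-124/23

  seg 0: a=-2 b=171/46 c=0 d=-79/46
  seg 1: a=0 b=-33/23 c=-237/46 d=119/46
  seg 2: a=-4 b=-183/46 c=60/23 d=-10/23
S(5/2) = -124/23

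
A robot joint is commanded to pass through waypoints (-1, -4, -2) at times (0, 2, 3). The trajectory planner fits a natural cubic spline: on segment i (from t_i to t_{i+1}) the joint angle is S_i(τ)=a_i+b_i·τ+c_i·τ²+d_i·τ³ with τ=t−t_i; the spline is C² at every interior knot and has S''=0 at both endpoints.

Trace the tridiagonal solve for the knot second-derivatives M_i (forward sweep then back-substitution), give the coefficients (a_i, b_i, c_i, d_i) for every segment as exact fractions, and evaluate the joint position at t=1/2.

  seg 0: a=-1 b=-8/3 c=0 d=7/24
  seg 1: a=-4 b=5/6 c=7/4 d=-7/12
S(1/2) = -147/64

Δ: Δ0=-3/2, Δ1=2
row 1: diag=6, rhs=21; c'=1/6, d'=7/2
back: M1=7/2
M: M0=0, M1=7/2, M2=0
seg 0: a=-1, c=M0/2=0, d=(M1−M0)/(6·2)=7/24, b=Δ0−h0·(2M0+M1)/6=-8/3
seg 1: a=-4, c=M1/2=7/4, d=(M2−M1)/(6·1)=-7/12, b=Δ1−h1·(2M1+M2)/6=5/6
t_q=1/2 → seg 0, τ=1/2; S=-1+-8/3·τ+0·τ²+7/24·τ³=-147/64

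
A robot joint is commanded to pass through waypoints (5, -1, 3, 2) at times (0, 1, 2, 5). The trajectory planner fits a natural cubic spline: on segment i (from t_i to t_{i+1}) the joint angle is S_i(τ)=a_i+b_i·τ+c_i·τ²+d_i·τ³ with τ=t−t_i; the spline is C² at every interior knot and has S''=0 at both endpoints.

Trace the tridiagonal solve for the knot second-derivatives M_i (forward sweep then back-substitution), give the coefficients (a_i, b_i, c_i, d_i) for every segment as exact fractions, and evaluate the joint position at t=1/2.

Δ: Δ0=-6, Δ1=4, Δ2=-1/3
row 1: diag=4, rhs=60; c'=1/4, d'=15
row 2: denom=8−1·1/4=31/4; d'=(-26−1·15)/(31/4)=-164/31
back: M2=-164/31
back: M1=15−1/4·-164/31=506/31
M: M0=0, M1=506/31, M2=-164/31, M3=0
seg 0: a=5, c=M0/2=0, d=(M1−M0)/(6·1)=253/93, b=Δ0−h0·(2M0+M1)/6=-811/93
seg 1: a=-1, c=M1/2=253/31, d=(M2−M1)/(6·1)=-335/93, b=Δ1−h1·(2M1+M2)/6=-52/93
seg 2: a=3, c=M2/2=-82/31, d=(M3−M2)/(6·3)=82/279, b=Δ2−h2·(2M2+M3)/6=461/93
t_q=1/2 → seg 0, τ=1/2; S=5+-811/93·τ+0·τ²+253/93·τ³=243/248

  seg 0: a=5 b=-811/93 c=0 d=253/93
  seg 1: a=-1 b=-52/93 c=253/31 d=-335/93
  seg 2: a=3 b=461/93 c=-82/31 d=82/279
S(1/2) = 243/248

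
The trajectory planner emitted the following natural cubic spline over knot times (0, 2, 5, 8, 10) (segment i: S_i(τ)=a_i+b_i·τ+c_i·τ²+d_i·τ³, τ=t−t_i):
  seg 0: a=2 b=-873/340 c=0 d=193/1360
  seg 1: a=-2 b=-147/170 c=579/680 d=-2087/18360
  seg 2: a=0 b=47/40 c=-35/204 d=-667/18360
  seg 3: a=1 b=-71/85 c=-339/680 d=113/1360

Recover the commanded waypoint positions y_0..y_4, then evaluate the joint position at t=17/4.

y_0 = S_0(0) = a_0 = 2
y_1 = S_1(0) = a_1 = -2
y_2 = S_2(0) = a_2 = 0
y_3 = S_3(0) = a_3 = 1
y_4 = S_3(2) = -2
t_q=17/4 is in segment 1 (τ=9/4); S_1(τ)=-8093/8704

y_0=2 y_1=-2 y_2=0 y_3=1 y_4=-2
S(17/4) = -8093/8704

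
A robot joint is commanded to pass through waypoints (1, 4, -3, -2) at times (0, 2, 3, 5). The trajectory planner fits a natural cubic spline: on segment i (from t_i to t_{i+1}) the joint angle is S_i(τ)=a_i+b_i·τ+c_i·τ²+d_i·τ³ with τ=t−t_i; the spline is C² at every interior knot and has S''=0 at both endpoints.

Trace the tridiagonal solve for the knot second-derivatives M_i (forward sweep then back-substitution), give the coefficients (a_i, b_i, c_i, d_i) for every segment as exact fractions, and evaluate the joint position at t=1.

Δ: Δ0=3/2, Δ1=-7, Δ2=1/2
row 1: diag=6, rhs=-51; c'=1/6, d'=-17/2
row 2: denom=6−1·1/6=35/6; d'=(45−1·-17/2)/(35/6)=321/35
back: M2=321/35
back: M1=-17/2−1/6·321/35=-351/35
M: M0=0, M1=-351/35, M2=321/35, M3=0
seg 0: a=1, c=M0/2=0, d=(M1−M0)/(6·2)=-117/140, b=Δ0−h0·(2M0+M1)/6=339/70
seg 1: a=4, c=M1/2=-351/70, d=(M2−M1)/(6·1)=16/5, b=Δ1−h1·(2M1+M2)/6=-363/70
seg 2: a=-3, c=M2/2=321/70, d=(M3−M2)/(6·2)=-107/140, b=Δ2−h2·(2M2+M3)/6=-393/70
t_q=1 → seg 0, τ=1; S=1+339/70·τ+0·τ²+-117/140·τ³=701/140

  seg 0: a=1 b=339/70 c=0 d=-117/140
  seg 1: a=4 b=-363/70 c=-351/70 d=16/5
  seg 2: a=-3 b=-393/70 c=321/70 d=-107/140
S(1) = 701/140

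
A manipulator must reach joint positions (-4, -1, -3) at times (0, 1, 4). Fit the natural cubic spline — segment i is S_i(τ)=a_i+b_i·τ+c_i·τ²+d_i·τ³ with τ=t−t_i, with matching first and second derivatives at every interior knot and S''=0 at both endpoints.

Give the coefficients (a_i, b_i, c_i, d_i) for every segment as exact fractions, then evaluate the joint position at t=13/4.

Δ: Δ0=3, Δ1=-2/3
row 1: diag=8, rhs=-22; c'=3/8, d'=-11/4
back: M1=-11/4
M: M0=0, M1=-11/4, M2=0
seg 0: a=-4, c=M0/2=0, d=(M1−M0)/(6·1)=-11/24, b=Δ0−h0·(2M0+M1)/6=83/24
seg 1: a=-1, c=M1/2=-11/8, d=(M2−M1)/(6·3)=11/72, b=Δ1−h1·(2M1+M2)/6=25/12
t_q=13/4 → seg 1, τ=9/4; S=-1+25/12·τ+-11/8·τ²+11/72·τ³=-785/512

  seg 0: a=-4 b=83/24 c=0 d=-11/24
  seg 1: a=-1 b=25/12 c=-11/8 d=11/72
S(13/4) = -785/512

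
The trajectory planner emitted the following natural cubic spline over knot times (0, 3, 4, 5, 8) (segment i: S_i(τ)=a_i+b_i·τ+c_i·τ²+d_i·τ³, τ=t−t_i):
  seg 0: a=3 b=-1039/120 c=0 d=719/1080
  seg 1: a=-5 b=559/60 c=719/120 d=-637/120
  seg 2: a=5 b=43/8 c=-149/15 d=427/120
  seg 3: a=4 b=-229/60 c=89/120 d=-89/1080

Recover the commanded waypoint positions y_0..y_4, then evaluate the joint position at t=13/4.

y_0 = S_0(0) = a_0 = 3
y_1 = S_1(0) = a_1 = -5
y_2 = S_2(0) = a_2 = 5
y_3 = S_3(0) = a_3 = 4
y_4 = S_3(3) = -3
t_q=13/4 is in segment 1 (τ=1/4); S_1(τ)=-6091/2560

y_0=3 y_1=-5 y_2=5 y_3=4 y_4=-3
S(13/4) = -6091/2560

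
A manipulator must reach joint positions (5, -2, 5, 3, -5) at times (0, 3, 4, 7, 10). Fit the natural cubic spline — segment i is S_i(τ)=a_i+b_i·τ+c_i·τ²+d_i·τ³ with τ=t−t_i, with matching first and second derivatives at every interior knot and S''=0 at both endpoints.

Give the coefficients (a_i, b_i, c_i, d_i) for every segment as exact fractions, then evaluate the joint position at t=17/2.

  seg 0: a=5 b=-715/114 c=0 d=449/1026
  seg 1: a=-2 b=316/57 c=449/114 d=-283/114
  seg 2: a=5 b=227/38 c=-200/57 d=443/1026
  seg 3: a=3 b=-65/19 c=43/114 d=-43/1026
S(17/2) = -433/304

Δ: Δ0=-7/3, Δ1=7, Δ2=-2/3, Δ3=-8/3
row 1: diag=8, rhs=56; c'=1/8, d'=7
row 2: denom=8−1·1/8=63/8; d'=(-46−1·7)/(63/8)=-424/63
row 3: denom=12−3·8/21=76/7; d'=(-12−3·-424/63)/(76/7)=43/57
back: M3=43/57
back: M2=-424/63−8/21·43/57=-400/57
back: M1=7−1/8·-400/57=449/57
M: M0=0, M1=449/57, M2=-400/57, M3=43/57, M4=0
seg 0: a=5, c=M0/2=0, d=(M1−M0)/(6·3)=449/1026, b=Δ0−h0·(2M0+M1)/6=-715/114
seg 1: a=-2, c=M1/2=449/114, d=(M2−M1)/(6·1)=-283/114, b=Δ1−h1·(2M1+M2)/6=316/57
seg 2: a=5, c=M2/2=-200/57, d=(M3−M2)/(6·3)=443/1026, b=Δ2−h2·(2M2+M3)/6=227/38
seg 3: a=3, c=M3/2=43/114, d=(M4−M3)/(6·3)=-43/1026, b=Δ3−h3·(2M3+M4)/6=-65/19
t_q=17/2 → seg 3, τ=3/2; S=3+-65/19·τ+43/114·τ²+-43/1026·τ³=-433/304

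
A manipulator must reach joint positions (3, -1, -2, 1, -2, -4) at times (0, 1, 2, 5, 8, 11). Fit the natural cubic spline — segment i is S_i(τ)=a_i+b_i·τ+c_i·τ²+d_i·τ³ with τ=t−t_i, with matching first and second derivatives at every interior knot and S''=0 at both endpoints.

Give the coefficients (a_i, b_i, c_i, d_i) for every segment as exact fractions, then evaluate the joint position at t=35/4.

Δ: Δ0=-4, Δ1=-1, Δ2=1, Δ3=-1, Δ4=-2/3
row 1: diag=4, rhs=18; c'=1/4, d'=9/2
row 2: denom=8−1·1/4=31/4; d'=(12−1·9/2)/(31/4)=30/31
row 3: denom=12−3·12/31=336/31; d'=(-12−3·30/31)/(336/31)=-11/8
row 4: denom=12−3·31/112=1251/112; d'=(2−3·-11/8)/(1251/112)=686/1251
back: M4=686/1251
back: M3=-11/8−31/112·686/1251=-1910/1251
back: M2=30/31−12/31·-1910/1251=650/417
back: M1=9/2−1/4·650/417=1714/417
M: M0=0, M1=1714/417, M2=650/417, M3=-1910/1251, M4=686/1251, M5=0
seg 0: a=3, c=M0/2=0, d=(M1−M0)/(6·1)=857/1251, b=Δ0−h0·(2M0+M1)/6=-5861/1251
seg 1: a=-1, c=M1/2=857/417, d=(M2−M1)/(6·1)=-532/1251, b=Δ1−h1·(2M1+M2)/6=-3290/1251
seg 2: a=-2, c=M2/2=325/417, d=(M3−M2)/(6·3)=-1930/11259, b=Δ2−h2·(2M2+M3)/6=256/1251
seg 3: a=1, c=M3/2=-955/1251, d=(M4−M3)/(6·3)=1298/11259, b=Δ3−h3·(2M3+M4)/6=316/1251
seg 4: a=-2, c=M4/2=343/1251, d=(M5−M4)/(6·3)=-343/11259, b=Δ4−h4·(2M4+M5)/6=-1520/1251
t_q=35/4 → seg 4, τ=3/4; S=-2+-1520/1251·τ+343/1251·τ²+-343/11259·τ³=-24641/8896

  seg 0: a=3 b=-5861/1251 c=0 d=857/1251
  seg 1: a=-1 b=-3290/1251 c=857/417 d=-532/1251
  seg 2: a=-2 b=256/1251 c=325/417 d=-1930/11259
  seg 3: a=1 b=316/1251 c=-955/1251 d=1298/11259
  seg 4: a=-2 b=-1520/1251 c=343/1251 d=-343/11259
S(35/4) = -24641/8896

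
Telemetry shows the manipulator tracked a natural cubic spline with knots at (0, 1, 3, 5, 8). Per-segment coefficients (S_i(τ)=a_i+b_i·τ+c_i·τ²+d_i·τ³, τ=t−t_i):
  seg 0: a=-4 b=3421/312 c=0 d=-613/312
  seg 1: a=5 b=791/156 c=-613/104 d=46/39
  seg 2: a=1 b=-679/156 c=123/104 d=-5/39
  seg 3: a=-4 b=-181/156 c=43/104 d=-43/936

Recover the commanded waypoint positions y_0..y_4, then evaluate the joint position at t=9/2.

y_0=-4 y_1=5 y_2=1 y_3=-4 y_4=-5
S(9/2) = -1373/416

y_0 = S_0(0) = a_0 = -4
y_1 = S_1(0) = a_1 = 5
y_2 = S_2(0) = a_2 = 1
y_3 = S_3(0) = a_3 = -4
y_4 = S_3(3) = -5
t_q=9/2 is in segment 2 (τ=3/2); S_2(τ)=-1373/416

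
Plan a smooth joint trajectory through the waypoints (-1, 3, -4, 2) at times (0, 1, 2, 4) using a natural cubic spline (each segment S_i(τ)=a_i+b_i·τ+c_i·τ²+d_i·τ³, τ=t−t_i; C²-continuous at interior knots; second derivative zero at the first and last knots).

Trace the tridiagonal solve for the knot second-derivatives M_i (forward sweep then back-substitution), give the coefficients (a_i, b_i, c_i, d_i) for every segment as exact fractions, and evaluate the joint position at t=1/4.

  seg 0: a=-1 b=168/23 c=0 d=-76/23
  seg 1: a=3 b=-60/23 c=-228/23 d=127/23
  seg 2: a=-4 b=-135/23 c=153/23 d=-51/46
S(1/4) = 285/368

Δ: Δ0=4, Δ1=-7, Δ2=3
row 1: diag=4, rhs=-66; c'=1/4, d'=-33/2
row 2: denom=6−1·1/4=23/4; d'=(60−1·-33/2)/(23/4)=306/23
back: M2=306/23
back: M1=-33/2−1/4·306/23=-456/23
M: M0=0, M1=-456/23, M2=306/23, M3=0
seg 0: a=-1, c=M0/2=0, d=(M1−M0)/(6·1)=-76/23, b=Δ0−h0·(2M0+M1)/6=168/23
seg 1: a=3, c=M1/2=-228/23, d=(M2−M1)/(6·1)=127/23, b=Δ1−h1·(2M1+M2)/6=-60/23
seg 2: a=-4, c=M2/2=153/23, d=(M3−M2)/(6·2)=-51/46, b=Δ2−h2·(2M2+M3)/6=-135/23
t_q=1/4 → seg 0, τ=1/4; S=-1+168/23·τ+0·τ²+-76/23·τ³=285/368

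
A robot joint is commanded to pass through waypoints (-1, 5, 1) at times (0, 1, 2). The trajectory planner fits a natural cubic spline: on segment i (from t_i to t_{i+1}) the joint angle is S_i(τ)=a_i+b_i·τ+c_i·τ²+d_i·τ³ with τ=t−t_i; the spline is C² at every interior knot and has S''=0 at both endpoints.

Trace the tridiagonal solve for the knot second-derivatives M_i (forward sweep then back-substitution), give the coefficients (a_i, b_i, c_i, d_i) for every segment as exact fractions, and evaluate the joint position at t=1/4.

  seg 0: a=-1 b=17/2 c=0 d=-5/2
  seg 1: a=5 b=1 c=-15/2 d=5/2
S(1/4) = 139/128

Δ: Δ0=6, Δ1=-4
row 1: diag=4, rhs=-60; c'=1/4, d'=-15
back: M1=-15
M: M0=0, M1=-15, M2=0
seg 0: a=-1, c=M0/2=0, d=(M1−M0)/(6·1)=-5/2, b=Δ0−h0·(2M0+M1)/6=17/2
seg 1: a=5, c=M1/2=-15/2, d=(M2−M1)/(6·1)=5/2, b=Δ1−h1·(2M1+M2)/6=1
t_q=1/4 → seg 0, τ=1/4; S=-1+17/2·τ+0·τ²+-5/2·τ³=139/128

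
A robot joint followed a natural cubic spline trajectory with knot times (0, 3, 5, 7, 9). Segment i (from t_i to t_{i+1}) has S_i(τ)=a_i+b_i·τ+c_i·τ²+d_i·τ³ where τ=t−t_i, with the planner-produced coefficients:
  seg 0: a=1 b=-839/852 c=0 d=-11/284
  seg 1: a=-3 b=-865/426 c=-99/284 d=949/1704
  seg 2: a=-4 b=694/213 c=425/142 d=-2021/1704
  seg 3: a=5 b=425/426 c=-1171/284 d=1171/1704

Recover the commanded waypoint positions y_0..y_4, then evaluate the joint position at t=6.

y_0 = S_0(0) = a_0 = 1
y_1 = S_1(0) = a_1 = -3
y_2 = S_2(0) = a_2 = -4
y_3 = S_3(0) = a_3 = 5
y_4 = S_3(2) = -4
t_q=6 is in segment 2 (τ=1); S_2(τ)=605/568

y_0=1 y_1=-3 y_2=-4 y_3=5 y_4=-4
S(6) = 605/568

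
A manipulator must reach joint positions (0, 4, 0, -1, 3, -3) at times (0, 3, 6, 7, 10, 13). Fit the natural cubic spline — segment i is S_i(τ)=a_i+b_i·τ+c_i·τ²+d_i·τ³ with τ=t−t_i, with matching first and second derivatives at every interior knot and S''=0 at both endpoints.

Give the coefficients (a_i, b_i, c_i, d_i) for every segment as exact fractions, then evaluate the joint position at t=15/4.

  seg 0: a=0 b=1699/825 c=0 d=-599/7425
  seg 1: a=4 b=-98/825 c=-599/825 d=53/495
  seg 2: a=0 b=-1307/825 c=196/825 d=26/75
  seg 3: a=-1 b=-19/275 c=1054/825 d=-401/1485
  seg 4: a=3 b=84/275 c=-317/275 d=317/2475
S(15/4) = 62439/17600

Δ: Δ0=4/3, Δ1=-4/3, Δ2=-1, Δ3=4/3, Δ4=-2
row 1: diag=12, rhs=-16; c'=1/4, d'=-4/3
row 2: denom=8−3·1/4=29/4; d'=(2−3·-4/3)/(29/4)=24/29
row 3: denom=8−1·4/29=228/29; d'=(14−1·24/29)/(228/29)=191/114
row 4: denom=12−3·29/76=825/76; d'=(-20−3·191/114)/(825/76)=-634/275
back: M4=-634/275
back: M3=191/114−29/76·-634/275=2108/825
back: M2=24/29−4/29·2108/825=392/825
back: M1=-4/3−1/4·392/825=-1198/825
M: M0=0, M1=-1198/825, M2=392/825, M3=2108/825, M4=-634/275, M5=0
seg 0: a=0, c=M0/2=0, d=(M1−M0)/(6·3)=-599/7425, b=Δ0−h0·(2M0+M1)/6=1699/825
seg 1: a=4, c=M1/2=-599/825, d=(M2−M1)/(6·3)=53/495, b=Δ1−h1·(2M1+M2)/6=-98/825
seg 2: a=0, c=M2/2=196/825, d=(M3−M2)/(6·1)=26/75, b=Δ2−h2·(2M2+M3)/6=-1307/825
seg 3: a=-1, c=M3/2=1054/825, d=(M4−M3)/(6·3)=-401/1485, b=Δ3−h3·(2M3+M4)/6=-19/275
seg 4: a=3, c=M4/2=-317/275, d=(M5−M4)/(6·3)=317/2475, b=Δ4−h4·(2M4+M5)/6=84/275
t_q=15/4 → seg 1, τ=3/4; S=4+-98/825·τ+-599/825·τ²+53/495·τ³=62439/17600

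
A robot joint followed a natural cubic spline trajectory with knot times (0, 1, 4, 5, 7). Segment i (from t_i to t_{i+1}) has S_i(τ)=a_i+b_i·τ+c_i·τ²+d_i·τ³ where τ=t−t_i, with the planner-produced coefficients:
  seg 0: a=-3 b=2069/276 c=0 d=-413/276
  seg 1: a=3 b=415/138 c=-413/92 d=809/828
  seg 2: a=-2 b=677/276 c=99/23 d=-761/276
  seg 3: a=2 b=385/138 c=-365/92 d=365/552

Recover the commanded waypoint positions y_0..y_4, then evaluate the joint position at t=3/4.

y_0=-3 y_1=3 y_2=-2 y_3=2 y_4=-3
S(3/4) = 11723/5888

y_0 = S_0(0) = a_0 = -3
y_1 = S_1(0) = a_1 = 3
y_2 = S_2(0) = a_2 = -2
y_3 = S_3(0) = a_3 = 2
y_4 = S_3(2) = -3
t_q=3/4 is in segment 0 (τ=3/4); S_0(τ)=11723/5888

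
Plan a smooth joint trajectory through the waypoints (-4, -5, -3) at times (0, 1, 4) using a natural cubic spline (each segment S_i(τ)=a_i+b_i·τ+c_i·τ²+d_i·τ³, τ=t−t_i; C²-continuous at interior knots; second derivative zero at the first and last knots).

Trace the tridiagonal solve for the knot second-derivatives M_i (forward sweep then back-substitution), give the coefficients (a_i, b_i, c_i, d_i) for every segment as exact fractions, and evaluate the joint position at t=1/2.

Δ: Δ0=-1, Δ1=2/3
row 1: diag=8, rhs=10; c'=3/8, d'=5/4
back: M1=5/4
M: M0=0, M1=5/4, M2=0
seg 0: a=-4, c=M0/2=0, d=(M1−M0)/(6·1)=5/24, b=Δ0−h0·(2M0+M1)/6=-29/24
seg 1: a=-5, c=M1/2=5/8, d=(M2−M1)/(6·3)=-5/72, b=Δ1−h1·(2M1+M2)/6=-7/12
t_q=1/2 → seg 0, τ=1/2; S=-4+-29/24·τ+0·τ²+5/24·τ³=-293/64

  seg 0: a=-4 b=-29/24 c=0 d=5/24
  seg 1: a=-5 b=-7/12 c=5/8 d=-5/72
S(1/2) = -293/64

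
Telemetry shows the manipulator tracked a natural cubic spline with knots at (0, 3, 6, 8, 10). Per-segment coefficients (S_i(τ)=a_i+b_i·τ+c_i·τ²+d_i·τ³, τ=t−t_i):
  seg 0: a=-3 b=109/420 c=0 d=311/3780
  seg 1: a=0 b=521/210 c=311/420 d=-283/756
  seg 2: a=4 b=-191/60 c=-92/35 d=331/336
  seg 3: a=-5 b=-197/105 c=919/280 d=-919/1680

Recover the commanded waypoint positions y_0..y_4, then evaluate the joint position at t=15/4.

y_0=-3 y_1=0 y_2=4 y_3=-5 y_4=0
S(15/4) = 18989/8960

y_0 = S_0(0) = a_0 = -3
y_1 = S_1(0) = a_1 = 0
y_2 = S_2(0) = a_2 = 4
y_3 = S_3(0) = a_3 = -5
y_4 = S_3(2) = 0
t_q=15/4 is in segment 1 (τ=3/4); S_1(τ)=18989/8960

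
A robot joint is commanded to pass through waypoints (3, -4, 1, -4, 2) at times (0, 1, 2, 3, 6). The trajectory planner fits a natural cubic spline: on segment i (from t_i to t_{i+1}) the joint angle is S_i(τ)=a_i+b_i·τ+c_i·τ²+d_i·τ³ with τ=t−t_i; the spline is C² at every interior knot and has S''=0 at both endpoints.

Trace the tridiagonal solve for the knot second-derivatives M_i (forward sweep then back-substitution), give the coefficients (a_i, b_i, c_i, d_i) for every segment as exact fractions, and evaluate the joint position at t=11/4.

Δ: Δ0=-7, Δ1=5, Δ2=-5, Δ3=2
row 1: diag=4, rhs=72; c'=1/4, d'=18
row 2: denom=4−1·1/4=15/4; d'=(-60−1·18)/(15/4)=-104/5
row 3: denom=8−1·4/15=116/15; d'=(42−1·-104/5)/(116/15)=471/58
back: M3=471/58
back: M2=-104/5−4/15·471/58=-666/29
back: M1=18−1/4·-666/29=1377/58
M: M0=0, M1=1377/58, M2=-666/29, M3=471/58, M4=0
seg 0: a=3, c=M0/2=0, d=(M1−M0)/(6·1)=459/116, b=Δ0−h0·(2M0+M1)/6=-1271/116
seg 1: a=-4, c=M1/2=1377/116, d=(M2−M1)/(6·1)=-903/116, b=Δ1−h1·(2M1+M2)/6=53/58
seg 2: a=1, c=M2/2=-333/29, d=(M3−M2)/(6·1)=601/116, b=Δ2−h2·(2M2+M3)/6=151/116
seg 3: a=-4, c=M3/2=471/116, d=(M4−M3)/(6·3)=-157/348, b=Δ3−h3·(2M3+M4)/6=-355/58
t_q=11/4 → seg 2, τ=3/4; S=1+151/116·τ+-333/29·τ²+601/116·τ³=-17053/7424

  seg 0: a=3 b=-1271/116 c=0 d=459/116
  seg 1: a=-4 b=53/58 c=1377/116 d=-903/116
  seg 2: a=1 b=151/116 c=-333/29 d=601/116
  seg 3: a=-4 b=-355/58 c=471/116 d=-157/348
S(11/4) = -17053/7424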